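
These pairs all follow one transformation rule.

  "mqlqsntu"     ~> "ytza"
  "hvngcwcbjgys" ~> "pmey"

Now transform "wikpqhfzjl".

The pattern: shift every letter 6 places forward in the alphabet (wrapping around), then keep only the last 4 characters.
For "wikpqhfzjl" the result is "lfpr".

lfpr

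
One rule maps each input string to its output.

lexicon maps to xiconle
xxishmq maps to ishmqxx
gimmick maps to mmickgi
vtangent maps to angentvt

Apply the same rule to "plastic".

asticpl

What's happening: move the first 2 characters to the end (rotate left by 2).
"plastic" → "asticpl".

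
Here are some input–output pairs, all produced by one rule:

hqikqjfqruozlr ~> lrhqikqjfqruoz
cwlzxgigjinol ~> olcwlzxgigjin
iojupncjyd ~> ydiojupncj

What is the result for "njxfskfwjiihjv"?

jvnjxfskfwjiih

Rule — move the last 2 characters to the front (rotate right by 2).
"njxfskfwjiihjv" → "jvnjxfskfwjiih".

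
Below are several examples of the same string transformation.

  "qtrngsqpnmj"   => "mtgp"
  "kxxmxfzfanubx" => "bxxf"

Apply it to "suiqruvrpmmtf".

turr

Rule — move the last 3 characters to the front (rotate right by 3), then keep one character in every 3, starting at position 2 (positions 2nd, 5th, 8th, ...).
Starting from "suiqruvrpmmtf": after the first operation, "mtfsuiqruvrpm"; after the second, "turr".
(Check on "kxxmxfzfanubx": → "ubxkxxmxfzfan" → "bxxf" ✓)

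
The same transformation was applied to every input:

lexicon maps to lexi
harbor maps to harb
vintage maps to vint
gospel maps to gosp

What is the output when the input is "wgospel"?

Looking at the pairs, the operation is to keep only the first 4 characters.
Applying that to "wgospel" gives "wgos".

wgos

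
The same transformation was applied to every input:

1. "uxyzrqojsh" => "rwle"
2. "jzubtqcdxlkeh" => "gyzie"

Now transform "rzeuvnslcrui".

orpo

The rule is to keep one character in every 3, starting at position 1 (positions 1st, 4th, 7th, ...), then shift every letter 3 places backward in the alphabet (wrapping around).
Working it through for "rzeuvnslcrui": intermediate "rusr", final "orpo".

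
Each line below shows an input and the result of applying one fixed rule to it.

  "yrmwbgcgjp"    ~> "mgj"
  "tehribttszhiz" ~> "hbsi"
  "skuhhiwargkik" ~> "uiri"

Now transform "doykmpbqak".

Rule — keep one character in every 3, starting at position 3 (positions 3rd, 6th, 9th, ...).
For "doykmpbqak" the result is "ypa".

ypa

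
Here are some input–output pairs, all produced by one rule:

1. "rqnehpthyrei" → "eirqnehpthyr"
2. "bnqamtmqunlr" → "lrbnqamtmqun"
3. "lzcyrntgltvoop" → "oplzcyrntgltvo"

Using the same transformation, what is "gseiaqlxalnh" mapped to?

nhgseiaqlxal

The pattern: move the last 2 characters to the front (rotate right by 2).
"gseiaqlxalnh" → "nhgseiaqlxal".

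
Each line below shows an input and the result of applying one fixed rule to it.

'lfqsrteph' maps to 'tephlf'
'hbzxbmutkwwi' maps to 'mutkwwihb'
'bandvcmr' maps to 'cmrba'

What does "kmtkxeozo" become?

eozokm

The pattern: move the first 2 characters to the end (rotate left by 2), then delete the first 3 characters.
Starting from "kmtkxeozo": after the first operation, "tkxeozokm"; after the second, "eozokm".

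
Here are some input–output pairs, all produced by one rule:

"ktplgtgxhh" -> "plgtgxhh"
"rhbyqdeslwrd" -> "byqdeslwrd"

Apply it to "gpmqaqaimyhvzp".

What's happening: delete the first 2 characters.
"gpmqaqaimyhvzp" → "mqaqaimyhvzp".

mqaqaimyhvzp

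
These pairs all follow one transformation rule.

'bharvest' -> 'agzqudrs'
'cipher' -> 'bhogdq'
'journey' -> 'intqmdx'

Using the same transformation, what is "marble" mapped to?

In each case the input is transformed by: shift every letter 1 place backward in the alphabet (wrapping around).
So "marble" becomes "lzqakd".

lzqakd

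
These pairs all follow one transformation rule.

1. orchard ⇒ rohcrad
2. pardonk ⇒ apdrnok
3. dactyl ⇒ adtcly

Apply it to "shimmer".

The pattern: swap each adjacent pair of characters (1↔2, 3↔4, ...).
Doing the same to "shimmer": "hsmiemr".

hsmiemr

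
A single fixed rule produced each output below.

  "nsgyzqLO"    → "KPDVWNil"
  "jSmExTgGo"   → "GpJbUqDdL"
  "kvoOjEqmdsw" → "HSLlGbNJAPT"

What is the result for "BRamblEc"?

yoXJYIbZ

The transformation: shift every letter 3 places backward in the alphabet (wrapping around), then flip the case of every letter.
Applying both steps to "BRamblEc": "YOxjyiBz", then "yoXJYIbZ".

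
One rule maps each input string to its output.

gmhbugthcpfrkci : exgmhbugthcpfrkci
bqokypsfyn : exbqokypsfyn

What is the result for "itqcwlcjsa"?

What's happening: prepend "ex".
For "itqcwlcjsa" the result is "exitqcwlcjsa".

exitqcwlcjsa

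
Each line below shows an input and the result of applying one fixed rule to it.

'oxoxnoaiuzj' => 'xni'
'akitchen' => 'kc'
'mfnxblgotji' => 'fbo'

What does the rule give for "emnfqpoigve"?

mqi

In each case the input is transformed by: delete the last character, then keep one character in every 3, starting at position 2 (positions 2nd, 5th, 8th, ...).
Starting from "emnfqpoigve": after the first operation, "emnfqpoigv"; after the second, "mqi".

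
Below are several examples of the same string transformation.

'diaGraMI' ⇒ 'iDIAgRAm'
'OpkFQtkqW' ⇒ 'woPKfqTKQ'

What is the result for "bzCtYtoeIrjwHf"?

The pattern: flip the case of every letter, then move the last character to the front.
Working it through for "bzCtYtoeIrjwHf": intermediate "BZcTyTOEiRJWhF", final "FBZcTyTOEiRJWh".

FBZcTyTOEiRJWh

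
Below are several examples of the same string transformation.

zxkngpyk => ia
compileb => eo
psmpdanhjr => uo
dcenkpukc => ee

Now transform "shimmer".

Each output is the input with this applied: shift every letter 2 places forward in the alphabet (wrapping around), then keep only the vowels.
Applying that to "shimmer" gives "uoo".

uoo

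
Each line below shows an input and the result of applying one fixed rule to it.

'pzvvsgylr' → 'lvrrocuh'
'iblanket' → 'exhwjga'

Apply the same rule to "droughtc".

Looking at the pairs, the operation is to delete the last character, then shift every letter 4 places backward in the alphabet (wrapping around).
Applying both steps to "droughtc": "drought", then "znkqcdp".

znkqcdp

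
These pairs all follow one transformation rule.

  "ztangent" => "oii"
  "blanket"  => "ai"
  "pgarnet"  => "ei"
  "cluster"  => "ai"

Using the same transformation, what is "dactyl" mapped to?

ia

In each case the input is transformed by: shift every letter 11 places backward in the alphabet (wrapping around), then keep only the vowels.
Applying both steps to "dactyl": "sprina", then "ia".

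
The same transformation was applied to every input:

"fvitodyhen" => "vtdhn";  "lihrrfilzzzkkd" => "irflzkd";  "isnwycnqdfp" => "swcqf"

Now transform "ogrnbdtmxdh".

gndmd

The rule is to keep every other character starting from the second (positions 2nd, 4th, 6th, ...).
So "ogrnbdtmxdh" becomes "gndmd".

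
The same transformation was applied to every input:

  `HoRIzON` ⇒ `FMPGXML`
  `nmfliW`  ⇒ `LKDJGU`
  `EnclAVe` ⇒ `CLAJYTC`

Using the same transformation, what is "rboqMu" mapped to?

Looking at the pairs, the operation is to shift every letter 2 places backward in the alphabet (wrapping around), then convert every letter to uppercase.
Working it through for "rboqMu": intermediate "pzmoKs", final "PZMOKS".
(Check on "HoRIzON": → "FmPGxML" → "FMPGXML" ✓)

PZMOKS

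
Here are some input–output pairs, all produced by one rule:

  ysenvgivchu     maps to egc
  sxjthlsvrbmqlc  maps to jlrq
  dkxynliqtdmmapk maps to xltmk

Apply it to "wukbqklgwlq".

kkw

In each case the input is transformed by: keep one character in every 3, starting at position 3 (positions 3rd, 6th, 9th, ...).
Applying that to "wukbqklgwlq" gives "kkw".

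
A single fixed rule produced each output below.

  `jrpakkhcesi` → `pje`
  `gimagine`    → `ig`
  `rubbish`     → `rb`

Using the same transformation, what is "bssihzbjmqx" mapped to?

smh

The transformation: sort the characters into reverse alphabetical order, then keep one character in every 3, starting at position 3 (positions 3rd, 6th, 9th, ...).
Applying both steps to "bssihzbjmqx": "zxssqmjihbb", then "smh".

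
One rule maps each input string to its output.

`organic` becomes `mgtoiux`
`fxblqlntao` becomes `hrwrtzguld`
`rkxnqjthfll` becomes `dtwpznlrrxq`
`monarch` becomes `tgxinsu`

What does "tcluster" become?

rayzkxzi

The pattern: shift every letter 6 places forward in the alphabet (wrapping around), then move the first 2 characters to the end (rotate left by 2).
For "tcluster", step one produces "zirayzkx"; step two turns that into "rayzkxzi".
(Check on "organic": → "uxmgtoi" → "mgtoiux" ✓)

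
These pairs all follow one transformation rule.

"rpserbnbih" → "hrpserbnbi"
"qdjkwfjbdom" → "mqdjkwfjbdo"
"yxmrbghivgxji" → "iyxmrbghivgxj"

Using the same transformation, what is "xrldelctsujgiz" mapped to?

The transformation: move the last character to the front.
Applying that to "xrldelctsujgiz" gives "zxrldelctsujgi".

zxrldelctsujgi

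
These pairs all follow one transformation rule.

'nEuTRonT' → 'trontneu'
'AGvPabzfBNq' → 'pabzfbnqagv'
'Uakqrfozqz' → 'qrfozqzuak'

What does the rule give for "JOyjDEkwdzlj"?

jdekwdzljjoy

What's happening: move the first 3 characters to the end (rotate left by 3), then convert every letter to lowercase.
Applying both steps to "JOyjDEkwdzlj": "jDEkwdzljJOy", then "jdekwdzljjoy".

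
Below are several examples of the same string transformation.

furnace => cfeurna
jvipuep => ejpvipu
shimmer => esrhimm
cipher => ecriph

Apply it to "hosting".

nhgosti

What's happening: swap the first and last characters, then move the last 2 characters to the front (rotate right by 2).
For "hosting", step one produces "gostinh"; step two turns that into "nhgosti".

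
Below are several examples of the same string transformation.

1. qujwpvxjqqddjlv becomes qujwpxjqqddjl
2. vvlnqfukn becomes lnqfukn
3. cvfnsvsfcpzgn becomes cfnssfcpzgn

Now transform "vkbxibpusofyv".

kbxibpusofy

What's happening: remove every "v".
"vkbxibpusofyv" → "kbxibpusofy".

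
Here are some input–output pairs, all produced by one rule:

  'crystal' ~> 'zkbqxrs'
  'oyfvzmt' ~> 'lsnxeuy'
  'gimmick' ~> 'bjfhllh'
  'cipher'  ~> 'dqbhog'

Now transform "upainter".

The rule is to shift every letter 1 place backward in the alphabet (wrapping around), then move the last 2 characters to the front (rotate right by 2).
Working it through for "upainter": intermediate "tozhmsdq", final "dqtozhms".

dqtozhms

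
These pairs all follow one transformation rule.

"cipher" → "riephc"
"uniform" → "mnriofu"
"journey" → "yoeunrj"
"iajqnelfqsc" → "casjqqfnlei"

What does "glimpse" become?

elsipmg

The rule is to take characters alternately from the front and the back (1st, last, 2nd, 2nd-last, ...), then move the first character to the end.
So "glimpse" becomes "elsipmg".
(Check on "cipher": → "crieph" → "riephc" ✓)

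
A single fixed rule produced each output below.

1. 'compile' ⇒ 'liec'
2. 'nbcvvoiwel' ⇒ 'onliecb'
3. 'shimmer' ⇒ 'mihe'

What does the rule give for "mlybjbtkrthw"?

trmlkjhbb

The pattern: sort the characters into reverse alphabetical order, then delete the first 3 characters.
For "mlybjbtkrthw", step one produces "ywttrmlkjhbb"; step two turns that into "trmlkjhbb".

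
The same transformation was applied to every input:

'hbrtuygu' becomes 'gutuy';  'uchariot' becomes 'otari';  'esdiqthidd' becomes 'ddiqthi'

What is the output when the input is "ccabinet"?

Looking at the pairs, the operation is to delete the first 3 characters, then move the last 2 characters to the front (rotate right by 2).
On "ccabinet": the first step gives "binet", and the second then gives "etbin".

etbin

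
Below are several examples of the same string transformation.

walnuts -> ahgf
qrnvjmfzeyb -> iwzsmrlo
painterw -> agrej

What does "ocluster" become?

hfgre

Rule — shift every letter 13 places forward in the alphabet (wrapping around) — i.e. ROT13, then delete the first 3 characters.
For "ocluster", step one produces "bpyhfgre"; step two turns that into "hfgre".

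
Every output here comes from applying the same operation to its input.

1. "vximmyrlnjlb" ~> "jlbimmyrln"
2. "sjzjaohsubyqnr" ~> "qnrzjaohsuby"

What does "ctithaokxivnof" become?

Each output is the input with this applied: delete the first 2 characters, then move the last 3 characters to the front (rotate right by 3).
For "ctithaokxivnof" the result is "nofithaokxiv".

nofithaokxiv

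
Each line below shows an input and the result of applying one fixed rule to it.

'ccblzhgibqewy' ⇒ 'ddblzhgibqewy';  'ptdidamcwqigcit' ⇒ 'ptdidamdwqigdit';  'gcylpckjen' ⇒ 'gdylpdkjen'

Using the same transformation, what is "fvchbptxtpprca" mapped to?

fvdhbptxtpprda

The transformation: replace every "c" with "d".
On "fvchbptxtpprca" that produces "fvdhbptxtpprda".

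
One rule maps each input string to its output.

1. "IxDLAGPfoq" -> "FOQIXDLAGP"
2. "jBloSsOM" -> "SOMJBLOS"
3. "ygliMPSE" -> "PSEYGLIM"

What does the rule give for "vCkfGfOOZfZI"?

The pattern: move the last 3 characters to the front (rotate right by 3), then convert every letter to uppercase.
"vCkfGfOOZfZI" → "FZIVCKFGFOOZ".

FZIVCKFGFOOZ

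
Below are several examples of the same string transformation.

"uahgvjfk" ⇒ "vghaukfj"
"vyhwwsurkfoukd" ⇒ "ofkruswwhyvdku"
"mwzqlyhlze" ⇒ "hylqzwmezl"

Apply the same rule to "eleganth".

The rule is to reverse the string, then move the first 3 characters to the end (rotate left by 3).
On "eleganth": the first step gives "htnagele", and the second then gives "agelehtn".

agelehtn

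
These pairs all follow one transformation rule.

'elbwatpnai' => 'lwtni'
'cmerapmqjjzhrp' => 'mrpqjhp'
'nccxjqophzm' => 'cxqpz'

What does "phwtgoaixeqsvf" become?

Looking at the pairs, the operation is to keep every other character starting from the second (positions 2nd, 4th, 6th, ...).
On "phwtgoaixeqsvf" that produces "htoiesf".

htoiesf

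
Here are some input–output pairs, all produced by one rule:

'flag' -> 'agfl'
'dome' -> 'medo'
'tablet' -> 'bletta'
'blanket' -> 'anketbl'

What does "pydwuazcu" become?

In each case the input is transformed by: move the first 2 characters to the end (rotate left by 2).
On "pydwuazcu" that produces "dwuazcupy".

dwuazcupy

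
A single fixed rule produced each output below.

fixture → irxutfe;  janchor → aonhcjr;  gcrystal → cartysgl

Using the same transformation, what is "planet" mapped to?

The pattern: take characters alternately from the front and the back (1st, last, 2nd, 2nd-last, ...), then move the first 2 characters to the end (rotate left by 2).
For "planet" the result is "leanpt".
(Check on "janchor": → "jraonhc" → "aonhcjr" ✓)

leanpt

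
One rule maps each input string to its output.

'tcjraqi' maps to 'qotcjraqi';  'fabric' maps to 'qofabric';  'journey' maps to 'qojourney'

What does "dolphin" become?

In each case the input is transformed by: prepend "qo".
So "dolphin" becomes "qodolphin".

qodolphin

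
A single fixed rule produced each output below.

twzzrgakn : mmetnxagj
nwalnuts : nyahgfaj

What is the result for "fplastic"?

The pattern: move the first 2 characters to the end (rotate left by 2), then shift every letter 13 places forward in the alphabet (wrapping around) — i.e. ROT13.
Applying both steps to "fplastic": "lasticfp", then "ynfgvpsc".

ynfgvpsc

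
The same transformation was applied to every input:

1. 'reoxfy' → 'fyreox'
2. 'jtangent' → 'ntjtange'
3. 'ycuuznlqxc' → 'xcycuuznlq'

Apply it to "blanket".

In each case the input is transformed by: move the last 2 characters to the front (rotate right by 2).
On "blanket" that produces "etblank".

etblank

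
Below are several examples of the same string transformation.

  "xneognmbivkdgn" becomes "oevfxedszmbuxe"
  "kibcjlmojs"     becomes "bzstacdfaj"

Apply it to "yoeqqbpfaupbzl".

pfvhhsgwrlgsqc

The transformation: shift every letter 9 places backward in the alphabet (wrapping around).
"yoeqqbpfaupbzl" → "pfvhhsgwrlgsqc".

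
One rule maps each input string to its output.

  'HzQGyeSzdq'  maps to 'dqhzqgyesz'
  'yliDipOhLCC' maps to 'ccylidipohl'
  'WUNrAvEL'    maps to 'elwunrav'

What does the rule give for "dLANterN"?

rndlante

In each case the input is transformed by: move the last 2 characters to the front (rotate right by 2), then convert every letter to lowercase.
Working it through for "dLANterN": intermediate "rNdLANte", final "rndlante".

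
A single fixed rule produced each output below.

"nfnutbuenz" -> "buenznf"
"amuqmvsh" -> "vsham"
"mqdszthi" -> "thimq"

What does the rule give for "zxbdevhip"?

The transformation: move the first 2 characters to the end (rotate left by 2), then delete the first 3 characters.
Applying that to "zxbdevhip" gives "vhipzx".

vhipzx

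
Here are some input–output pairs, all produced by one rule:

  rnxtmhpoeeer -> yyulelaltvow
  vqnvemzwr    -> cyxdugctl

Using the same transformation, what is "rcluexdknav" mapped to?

Looking at the pairs, the operation is to take characters alternately from the front and the back (1st, last, 2nd, 2nd-last, ...), then shift every letter 7 places forward in the alphabet (wrapping around).
Applying both steps to "rcluexdknav": "rvcalnukedx", then "ycjhsubrlke".

ycjhsubrlke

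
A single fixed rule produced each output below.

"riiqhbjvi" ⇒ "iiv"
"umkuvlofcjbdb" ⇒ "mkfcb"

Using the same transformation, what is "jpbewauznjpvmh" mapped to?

pbznh

The pattern: swap each adjacent pair of characters (1↔2, 3↔4, ...), then keep one character in every 3, starting at position 1 (positions 1st, 4th, 7th, ...).
Applying that to "jpbewauznjpvmh" gives "pbznh".
(Check on "umkuvlofcjbdb": → "muuklvfojcdbb" → "mkfcb" ✓)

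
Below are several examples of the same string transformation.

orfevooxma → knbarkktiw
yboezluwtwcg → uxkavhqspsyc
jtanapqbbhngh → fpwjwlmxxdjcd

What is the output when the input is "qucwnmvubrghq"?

In each case the input is transformed by: shift every letter 4 places backward in the alphabet (wrapping around).
Doing the same to "qucwnmvubrghq": "mqysjirqxncdm".

mqysjirqxncdm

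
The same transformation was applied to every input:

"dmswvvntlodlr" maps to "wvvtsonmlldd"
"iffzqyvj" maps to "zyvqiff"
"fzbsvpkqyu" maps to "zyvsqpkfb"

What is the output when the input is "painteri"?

Looking at the pairs, the operation is to delete the last character, then sort the characters into reverse alphabetical order.
"painteri" → "painter" → "trpniea".

trpniea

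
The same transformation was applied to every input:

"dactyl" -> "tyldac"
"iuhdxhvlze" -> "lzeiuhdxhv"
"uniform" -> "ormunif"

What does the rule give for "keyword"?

ordkeyw

The pattern: move the last 3 characters to the front (rotate right by 3).
"keyword" → "ordkeyw".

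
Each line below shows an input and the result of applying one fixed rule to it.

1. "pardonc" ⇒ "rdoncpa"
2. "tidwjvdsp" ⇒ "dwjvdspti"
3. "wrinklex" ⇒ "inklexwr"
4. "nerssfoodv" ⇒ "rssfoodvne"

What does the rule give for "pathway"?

thwaypa

Rule — move the first 2 characters to the end (rotate left by 2).
So "pathway" becomes "thwaypa".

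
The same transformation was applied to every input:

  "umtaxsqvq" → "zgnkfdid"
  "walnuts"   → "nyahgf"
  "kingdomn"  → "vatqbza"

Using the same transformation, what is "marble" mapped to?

The rule is to shift every letter 13 places forward in the alphabet (wrapping around) — i.e. ROT13, then delete the first character.
Starting from "marble": after the first operation, "zneoyr"; after the second, "neoyr".

neoyr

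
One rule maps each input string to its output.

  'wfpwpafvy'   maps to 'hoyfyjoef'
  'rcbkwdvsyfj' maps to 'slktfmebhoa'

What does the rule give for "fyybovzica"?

What's happening: shift every letter 9 places forward in the alphabet (wrapping around), then swap the first and last characters.
Applying both steps to "fyybovzica": "ohhkxeirlj", then "jhhkxeirlo".
(Check on "rcbkwdvsyfj": → "alktfmebhos" → "slktfmebhoa" ✓)

jhhkxeirlo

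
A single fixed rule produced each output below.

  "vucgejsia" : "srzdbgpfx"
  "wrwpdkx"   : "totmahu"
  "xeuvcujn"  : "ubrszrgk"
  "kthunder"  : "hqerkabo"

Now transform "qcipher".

Rule — shift every letter 3 places backward in the alphabet (wrapping around).
So "qcipher" becomes "nzfmebo".

nzfmebo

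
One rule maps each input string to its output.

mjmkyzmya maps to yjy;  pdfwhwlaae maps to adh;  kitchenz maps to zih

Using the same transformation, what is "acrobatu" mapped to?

ucb

What's happening: keep one character in every 3, starting at position 2 (positions 2nd, 5th, 8th, ...), then move the last character to the front.
Starting from "acrobatu": after the first operation, "cbu"; after the second, "ucb".
(Check on "pdfwhwlaae": → "dha" → "adh" ✓)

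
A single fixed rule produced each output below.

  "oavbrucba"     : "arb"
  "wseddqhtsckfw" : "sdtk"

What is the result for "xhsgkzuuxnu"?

hkuu

The rule is to keep one character in every 3, starting at position 2 (positions 2nd, 5th, 8th, ...).
"xhsgkzuuxnu" → "hkuu".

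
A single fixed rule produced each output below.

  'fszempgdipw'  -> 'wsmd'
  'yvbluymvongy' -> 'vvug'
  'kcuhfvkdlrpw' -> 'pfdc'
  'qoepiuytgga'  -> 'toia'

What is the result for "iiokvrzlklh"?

Looking at the pairs, the operation is to keep one character in every 3, starting at position 2 (positions 2nd, 5th, 8th, ...), then sort the characters into reverse alphabetical order.
Applying both steps to "iiokvrzlklh": "ivlh", then "vlih".

vlih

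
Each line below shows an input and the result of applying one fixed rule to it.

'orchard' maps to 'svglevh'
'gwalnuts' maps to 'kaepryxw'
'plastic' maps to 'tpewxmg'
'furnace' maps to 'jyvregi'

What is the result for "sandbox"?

Rule — shift every letter 4 places forward in the alphabet (wrapping around).
"sandbox" → "werhfsb".

werhfsb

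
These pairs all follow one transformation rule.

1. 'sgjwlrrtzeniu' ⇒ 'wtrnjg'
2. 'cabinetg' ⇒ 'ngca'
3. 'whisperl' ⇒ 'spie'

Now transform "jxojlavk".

In each case the input is transformed by: sort the characters into reverse alphabetical order, then keep every other character starting from the second (positions 2nd, 4th, 6th, ...).
For "jxojlavk" the result is "vlja".

vlja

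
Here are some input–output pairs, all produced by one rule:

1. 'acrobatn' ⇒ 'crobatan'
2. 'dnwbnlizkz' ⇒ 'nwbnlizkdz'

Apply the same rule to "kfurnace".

furnacke

Rule — swap the first and last characters, then move the first character to the end.
On "kfurnace": the first step gives "efurnack", and the second then gives "furnacke".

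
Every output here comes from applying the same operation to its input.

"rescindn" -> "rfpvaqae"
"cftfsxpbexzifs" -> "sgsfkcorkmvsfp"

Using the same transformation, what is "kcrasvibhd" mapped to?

What's happening: move the first character to the end, then shift every letter 13 places forward in the alphabet (wrapping around) — i.e. ROT13.
Applying both steps to "kcrasvibhd": "crasvibhdk", then "penfivouqx".

penfivouqx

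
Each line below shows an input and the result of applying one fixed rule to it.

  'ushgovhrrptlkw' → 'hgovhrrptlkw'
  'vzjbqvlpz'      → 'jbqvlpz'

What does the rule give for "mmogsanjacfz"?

ogsanjacfz

Each output is the input with this applied: delete the first 2 characters.
Doing the same to "mmogsanjacfz": "ogsanjacfz".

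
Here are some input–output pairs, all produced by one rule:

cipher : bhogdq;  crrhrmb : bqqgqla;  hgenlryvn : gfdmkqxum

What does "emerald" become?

dldqzkc

Each output is the input with this applied: shift every letter 1 place backward in the alphabet (wrapping around).
On "emerald" that produces "dldqzkc".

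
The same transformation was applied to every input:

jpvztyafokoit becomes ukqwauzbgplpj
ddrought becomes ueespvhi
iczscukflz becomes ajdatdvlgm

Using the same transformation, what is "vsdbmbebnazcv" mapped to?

wwtecncfcobad

Looking at the pairs, the operation is to shift every letter 1 place forward in the alphabet (wrapping around), then move the last character to the front.
On "vsdbmbebnazcv" that produces "wwtecncfcobad".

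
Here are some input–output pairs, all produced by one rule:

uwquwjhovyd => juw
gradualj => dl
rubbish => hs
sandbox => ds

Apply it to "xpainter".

ir

Rule — sort the characters into alphabetical order, then keep one character in every 3, starting at position 3 (positions 3rd, 6th, 9th, ...).
"xpainter" → "aeinprtx" → "ir".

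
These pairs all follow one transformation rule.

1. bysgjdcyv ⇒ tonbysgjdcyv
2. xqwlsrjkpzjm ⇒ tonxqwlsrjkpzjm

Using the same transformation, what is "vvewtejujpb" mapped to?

What's happening: prepend "ton".
For "vvewtejujpb" the result is "tonvvewtejujpb".

tonvvewtejujpb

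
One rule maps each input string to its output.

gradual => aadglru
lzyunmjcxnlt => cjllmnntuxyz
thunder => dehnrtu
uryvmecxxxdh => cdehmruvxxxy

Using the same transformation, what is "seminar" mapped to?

The pattern: sort the characters into alphabetical order.
Doing the same to "seminar": "aeimnrs".

aeimnrs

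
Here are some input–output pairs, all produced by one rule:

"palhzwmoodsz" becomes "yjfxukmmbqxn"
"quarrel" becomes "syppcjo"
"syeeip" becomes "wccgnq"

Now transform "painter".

yglrcpn

In each case the input is transformed by: shift every letter 2 places backward in the alphabet (wrapping around), then move the first character to the end.
"painter" → "nyglrcp" → "yglrcpn".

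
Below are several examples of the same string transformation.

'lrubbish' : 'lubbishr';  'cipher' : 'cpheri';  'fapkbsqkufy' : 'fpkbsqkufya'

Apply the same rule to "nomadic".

Each output is the input with this applied: move the first character to the end, then swap the first and last characters.
Starting from "nomadic": after the first operation, "omadicn"; after the second, "nmadico".

nmadico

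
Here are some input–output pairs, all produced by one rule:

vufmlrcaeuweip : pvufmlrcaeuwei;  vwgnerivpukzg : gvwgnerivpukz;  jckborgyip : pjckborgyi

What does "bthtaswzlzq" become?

The pattern: move the last character to the front.
So "bthtaswzlzq" becomes "qbthtaswzlz".

qbthtaswzlz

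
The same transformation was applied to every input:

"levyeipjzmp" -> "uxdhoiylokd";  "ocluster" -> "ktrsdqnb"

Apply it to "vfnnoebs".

mmndarue

Rule — move the first 2 characters to the end (rotate left by 2), then shift every letter 1 place backward in the alphabet (wrapping around).
Applying both steps to "vfnnoebs": "nnoebsvf", then "mmndarue".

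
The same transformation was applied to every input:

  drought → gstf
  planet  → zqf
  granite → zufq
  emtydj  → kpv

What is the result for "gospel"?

bqx

In each case the input is transformed by: delete the first 3 characters, then shift every letter 12 places forward in the alphabet (wrapping around).
On "gospel": the first step gives "pel", and the second then gives "bqx".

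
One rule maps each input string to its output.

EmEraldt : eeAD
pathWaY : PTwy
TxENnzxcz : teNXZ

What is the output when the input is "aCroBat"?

The rule is to keep every other character starting from the first (positions 1st, 3rd, 5th, ...), then flip the case of every letter.
Applying both steps to "aCroBat": "arBt", then "ARbT".
(Check on "EmEraldt": → "EEad" → "eeAD" ✓)

ARbT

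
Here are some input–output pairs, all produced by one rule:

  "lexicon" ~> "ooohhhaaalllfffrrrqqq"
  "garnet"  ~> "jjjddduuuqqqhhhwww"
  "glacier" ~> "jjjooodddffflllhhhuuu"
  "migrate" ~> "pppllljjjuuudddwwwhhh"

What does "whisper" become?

zzzkkklllvvvssshhhuuu

Each output is the input with this applied: shift every letter 3 places forward in the alphabet (wrapping around), then repeat every character 3 times.
For "whisper" the result is "zzzkkklllvvvssshhhuuu".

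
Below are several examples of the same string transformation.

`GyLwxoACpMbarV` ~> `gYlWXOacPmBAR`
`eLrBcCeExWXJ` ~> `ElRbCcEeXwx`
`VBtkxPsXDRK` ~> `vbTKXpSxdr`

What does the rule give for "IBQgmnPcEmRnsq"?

Each output is the input with this applied: delete the last character, then flip the case of every letter.
Doing the same to "IBQgmnPcEmRnsq": "ibqGMNpCeMrNS".

ibqGMNpCeMrNS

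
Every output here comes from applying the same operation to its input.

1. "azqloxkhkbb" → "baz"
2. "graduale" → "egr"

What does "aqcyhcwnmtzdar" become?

The rule is to move the first 2 characters to the end (rotate left by 2), then keep only the last 3 characters.
On "aqcyhcwnmtzdar": the first step gives "cyhcwnmtzdaraq", and the second then gives "raq".
(Check on "azqloxkhkbb": → "qloxkhkbbaz" → "baz" ✓)

raq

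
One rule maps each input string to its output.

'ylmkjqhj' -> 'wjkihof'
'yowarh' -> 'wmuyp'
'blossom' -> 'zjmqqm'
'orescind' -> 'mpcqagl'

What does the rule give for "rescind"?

pcqagl

What's happening: shift every letter 2 places backward in the alphabet (wrapping around), then delete the last character.
On "rescind": the first step gives "pcqaglb", and the second then gives "pcqagl".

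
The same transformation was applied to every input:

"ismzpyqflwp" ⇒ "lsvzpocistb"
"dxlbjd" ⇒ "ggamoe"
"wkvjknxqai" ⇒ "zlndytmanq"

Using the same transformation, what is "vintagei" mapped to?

yllhqjwd

What's happening: shift every letter 3 places forward in the alphabet (wrapping around), then take characters alternately from the front and the back (1st, last, 2nd, 2nd-last, ...).
Applying both steps to "vintagei": "ylqwdjhl", then "yllhqjwd".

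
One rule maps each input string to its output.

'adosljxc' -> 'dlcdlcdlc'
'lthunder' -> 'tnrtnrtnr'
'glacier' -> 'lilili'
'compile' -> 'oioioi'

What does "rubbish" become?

uiuiui

Each output is the input with this applied: keep one character in every 3, starting at position 2 (positions 2nd, 5th, 8th, ...), then write the whole string 3 times in a row.
Working it through for "rubbish": intermediate "ui", final "uiuiui".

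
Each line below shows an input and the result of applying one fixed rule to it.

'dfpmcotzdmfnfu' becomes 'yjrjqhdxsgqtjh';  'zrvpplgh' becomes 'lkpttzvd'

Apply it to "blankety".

cxiorepf

Rule — shift every letter 4 places forward in the alphabet (wrapping around), then reverse the string.
On "blankety": the first step gives "fperoixc", and the second then gives "cxiorepf".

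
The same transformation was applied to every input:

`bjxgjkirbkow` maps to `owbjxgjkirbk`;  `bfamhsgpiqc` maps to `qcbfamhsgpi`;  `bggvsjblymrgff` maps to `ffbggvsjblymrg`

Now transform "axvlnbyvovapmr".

What's happening: move the last 2 characters to the front (rotate right by 2).
"axvlnbyvovapmr" → "mraxvlnbyvovap".

mraxvlnbyvovap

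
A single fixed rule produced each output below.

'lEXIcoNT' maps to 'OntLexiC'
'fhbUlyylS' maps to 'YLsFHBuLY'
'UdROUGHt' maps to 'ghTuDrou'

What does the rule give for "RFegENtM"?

The transformation: move the last 3 characters to the front (rotate right by 3), then flip the case of every letter.
On "RFegENtM": the first step gives "NtMRFegE", and the second then gives "nTmrfEGe".

nTmrfEGe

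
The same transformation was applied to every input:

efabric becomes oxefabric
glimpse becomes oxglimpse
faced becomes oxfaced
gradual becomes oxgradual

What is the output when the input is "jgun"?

Each output is the input with this applied: prepend "ox".
So "jgun" becomes "oxjgun".

oxjgun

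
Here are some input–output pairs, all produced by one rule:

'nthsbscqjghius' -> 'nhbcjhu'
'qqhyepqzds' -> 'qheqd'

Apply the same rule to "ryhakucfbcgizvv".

The transformation: keep every other character starting from the first (positions 1st, 3rd, 5th, ...).
So "ryhakucfbcgizvv" becomes "rhkcbgzv".

rhkcbgzv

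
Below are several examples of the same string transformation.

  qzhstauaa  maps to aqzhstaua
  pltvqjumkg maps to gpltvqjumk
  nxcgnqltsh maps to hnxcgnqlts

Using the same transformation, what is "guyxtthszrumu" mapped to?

The pattern: move the last character to the front.
Doing the same to "guyxtthszrumu": "uguyxtthszrum".

uguyxtthszrum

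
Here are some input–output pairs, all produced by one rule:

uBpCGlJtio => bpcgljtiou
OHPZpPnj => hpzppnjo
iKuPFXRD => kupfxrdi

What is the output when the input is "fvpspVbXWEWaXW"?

In each case the input is transformed by: move the first character to the end, then convert every letter to lowercase.
For "fvpspVbXWEWaXW", step one produces "vpspVbXWEWaXWf"; step two turns that into "vpspvbxwewaxwf".

vpspvbxwewaxwf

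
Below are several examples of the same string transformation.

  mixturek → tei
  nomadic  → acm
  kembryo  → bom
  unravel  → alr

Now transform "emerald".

The pattern: move the first 3 characters to the end (rotate left by 3), then keep one character in every 3, starting at position 1 (positions 1st, 4th, 7th, ...).
On "emerald": the first step gives "raldeme", and the second then gives "rde".

rde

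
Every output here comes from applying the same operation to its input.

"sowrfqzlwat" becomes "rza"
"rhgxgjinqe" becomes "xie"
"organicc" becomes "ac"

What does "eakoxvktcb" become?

The transformation: delete the first character, then keep one character in every 3, starting at position 3 (positions 3rd, 6th, 9th, ...).
On "eakoxvktcb" that produces "okb".

okb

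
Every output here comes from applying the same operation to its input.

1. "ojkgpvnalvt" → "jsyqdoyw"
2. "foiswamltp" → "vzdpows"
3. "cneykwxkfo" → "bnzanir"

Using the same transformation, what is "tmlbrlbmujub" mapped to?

euoepxmxe

In each case the input is transformed by: shift every letter 3 places forward in the alphabet (wrapping around), then delete the first 3 characters.
For "tmlbrlbmujub", step one produces "wpoeuoepxmxe"; step two turns that into "euoepxmxe".
(Check on "ojkgpvnalvt": → "rmnjsyqdoyw" → "jsyqdoyw" ✓)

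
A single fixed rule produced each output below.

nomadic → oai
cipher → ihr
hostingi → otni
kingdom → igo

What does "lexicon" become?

What's happening: keep every other character starting from the second (positions 2nd, 4th, 6th, ...).
Doing the same to "lexicon": "eio".

eio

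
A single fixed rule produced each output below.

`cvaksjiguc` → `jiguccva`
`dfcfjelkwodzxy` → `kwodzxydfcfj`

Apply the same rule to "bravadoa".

adoabr

The rule is to swap the front and back halves of the string, then delete the last 2 characters.
"bravadoa" → "adoabrav" → "adoabr".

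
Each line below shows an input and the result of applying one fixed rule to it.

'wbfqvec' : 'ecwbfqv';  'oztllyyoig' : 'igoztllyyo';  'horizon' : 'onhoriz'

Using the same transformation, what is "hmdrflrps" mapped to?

pshmdrflr

What's happening: move the last 2 characters to the front (rotate right by 2).
So "hmdrflrps" becomes "pshmdrflr".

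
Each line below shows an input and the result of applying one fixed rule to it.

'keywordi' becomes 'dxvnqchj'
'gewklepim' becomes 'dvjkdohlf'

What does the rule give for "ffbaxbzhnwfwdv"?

eazwaygmvevcue

What's happening: shift every letter 1 place backward in the alphabet (wrapping around), then move the first character to the end.
"ffbaxbzhnwfwdv" → "eazwaygmvevcue".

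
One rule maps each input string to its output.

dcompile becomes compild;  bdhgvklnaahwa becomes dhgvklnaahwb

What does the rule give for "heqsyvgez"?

Rule — delete the last character, then move the first character to the end.
"heqsyvgez" → "eqsyvgeh".

eqsyvgeh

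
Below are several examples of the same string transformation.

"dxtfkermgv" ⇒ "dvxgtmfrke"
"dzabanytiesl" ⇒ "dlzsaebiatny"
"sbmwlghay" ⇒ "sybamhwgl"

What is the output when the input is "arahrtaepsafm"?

amrfaahsrptea

Looking at the pairs, the operation is to take characters alternately from the front and the back (1st, last, 2nd, 2nd-last, ...).
On "arahrtaepsafm" that produces "amrfaahsrptea".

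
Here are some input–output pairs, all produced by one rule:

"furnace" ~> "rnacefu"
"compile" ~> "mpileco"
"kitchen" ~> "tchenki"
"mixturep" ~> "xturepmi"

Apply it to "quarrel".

arrelqu

The transformation: move the first 2 characters to the end (rotate left by 2).
So "quarrel" becomes "arrelqu".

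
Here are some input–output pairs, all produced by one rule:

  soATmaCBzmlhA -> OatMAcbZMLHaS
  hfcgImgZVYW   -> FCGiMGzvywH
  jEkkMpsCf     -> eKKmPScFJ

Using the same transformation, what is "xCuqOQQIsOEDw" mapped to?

In each case the input is transformed by: move the first character to the end, then flip the case of every letter.
Applying both steps to "xCuqOQQIsOEDw": "CuqOQQIsOEDwx", then "cUQoqqiSoedWX".

cUQoqqiSoedWX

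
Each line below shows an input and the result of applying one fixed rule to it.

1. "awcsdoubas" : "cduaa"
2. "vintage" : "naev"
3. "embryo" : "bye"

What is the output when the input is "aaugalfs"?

Rule — keep every other character starting from the first (positions 1st, 3rd, 5th, ...), then move the first character to the end.
On "aaugalfs": the first step gives "auaf", and the second then gives "uafa".

uafa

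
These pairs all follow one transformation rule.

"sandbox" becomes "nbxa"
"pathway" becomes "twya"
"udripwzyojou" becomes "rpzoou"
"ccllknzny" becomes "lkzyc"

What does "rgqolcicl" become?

qlilg

What's happening: move the first 2 characters to the end (rotate left by 2), then keep every other character starting from the first (positions 1st, 3rd, 5th, ...).
On "rgqolcicl": the first step gives "qolciclrg", and the second then gives "qlilg".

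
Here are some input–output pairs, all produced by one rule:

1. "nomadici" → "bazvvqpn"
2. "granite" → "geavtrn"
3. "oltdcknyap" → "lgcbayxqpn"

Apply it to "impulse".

hfczyvr

Rule — sort the characters into reverse alphabetical order, then shift every letter 13 places forward in the alphabet (wrapping around) — i.e. ROT13.
For "impulse", step one produces "uspmlie"; step two turns that into "hfczyvr".
(Check on "oltdcknyap": → "ytponlkdca" → "lgcbayxqpn" ✓)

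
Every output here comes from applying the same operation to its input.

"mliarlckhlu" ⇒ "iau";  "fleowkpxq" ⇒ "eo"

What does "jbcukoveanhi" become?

The pattern: keep only the vowels.
"jbcukoveanhi" → "uoeai".

uoeai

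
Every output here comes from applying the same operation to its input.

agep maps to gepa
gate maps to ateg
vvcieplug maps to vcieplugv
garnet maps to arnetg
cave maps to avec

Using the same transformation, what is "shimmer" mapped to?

The rule is to move the first character to the end.
So "shimmer" becomes "himmers".

himmers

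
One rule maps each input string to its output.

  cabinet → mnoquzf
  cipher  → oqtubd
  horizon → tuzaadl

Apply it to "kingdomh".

Each output is the input with this applied: sort the characters into alphabetical order, then shift every letter 12 places forward in the alphabet (wrapping around).
"kingdomh" → "dghikmno" → "pstuwyza".

pstuwyza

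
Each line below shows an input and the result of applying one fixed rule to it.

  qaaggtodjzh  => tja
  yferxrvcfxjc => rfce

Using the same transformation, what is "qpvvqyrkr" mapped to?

yrv

Looking at the pairs, the operation is to keep one character in every 3, starting at position 3 (positions 3rd, 6th, 9th, ...), then move the first character to the end.
Starting from "qpvvqyrkr": after the first operation, "vyr"; after the second, "yrv".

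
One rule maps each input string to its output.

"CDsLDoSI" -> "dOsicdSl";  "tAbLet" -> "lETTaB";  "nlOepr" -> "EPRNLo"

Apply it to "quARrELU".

What's happening: flip the case of every letter, then swap the front and back halves of the string.
"quARrELU" → "QUarRelu" → "ReluQUar".

ReluQUar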